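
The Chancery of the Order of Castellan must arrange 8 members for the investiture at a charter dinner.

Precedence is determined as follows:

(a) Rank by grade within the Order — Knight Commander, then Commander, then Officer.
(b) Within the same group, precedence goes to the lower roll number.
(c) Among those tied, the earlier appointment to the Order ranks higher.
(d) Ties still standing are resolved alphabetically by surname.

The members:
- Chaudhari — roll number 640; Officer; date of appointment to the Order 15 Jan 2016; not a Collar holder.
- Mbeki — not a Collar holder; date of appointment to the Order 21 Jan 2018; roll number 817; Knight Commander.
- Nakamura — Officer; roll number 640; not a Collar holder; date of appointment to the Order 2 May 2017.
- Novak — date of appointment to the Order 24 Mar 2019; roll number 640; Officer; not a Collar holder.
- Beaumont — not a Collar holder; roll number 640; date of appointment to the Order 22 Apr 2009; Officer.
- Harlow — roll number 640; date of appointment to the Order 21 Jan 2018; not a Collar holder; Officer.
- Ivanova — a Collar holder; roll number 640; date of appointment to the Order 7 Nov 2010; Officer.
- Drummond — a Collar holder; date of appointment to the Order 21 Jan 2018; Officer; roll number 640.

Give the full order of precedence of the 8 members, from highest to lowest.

Mbeki, Beaumont, Ivanova, Chaudhari, Nakamura, Drummond, Harlow, Novak

By grade within the Order: Mbeki (Knight Commander); then Beaumont, Ivanova, Chaudhari, Nakamura, Drummond, Harlow and Novak (Officer).
Beaumont, Ivanova, Chaudhari, Nakamura, Drummond, Harlow and Novak all have roll number 640, so the next rule applies.
Among Beaumont, Ivanova, Chaudhari, Nakamura, Drummond, Harlow and Novak, by date of appointment to the Order (earlier first): Beaumont (22 Apr 2009) before Ivanova (7 Nov 2010) before Chaudhari (15 Jan 2016) before Nakamura (2 May 2017) before Drummond and Harlow (21 Jan 2018) before Novak (24 Mar 2019).
Among Drummond and Harlow, alphabetically by surname: Drummond before Harlow.
Full order: Mbeki, Beaumont, Ivanova, Chaudhari, Nakamura, Drummond, Harlow, Novak.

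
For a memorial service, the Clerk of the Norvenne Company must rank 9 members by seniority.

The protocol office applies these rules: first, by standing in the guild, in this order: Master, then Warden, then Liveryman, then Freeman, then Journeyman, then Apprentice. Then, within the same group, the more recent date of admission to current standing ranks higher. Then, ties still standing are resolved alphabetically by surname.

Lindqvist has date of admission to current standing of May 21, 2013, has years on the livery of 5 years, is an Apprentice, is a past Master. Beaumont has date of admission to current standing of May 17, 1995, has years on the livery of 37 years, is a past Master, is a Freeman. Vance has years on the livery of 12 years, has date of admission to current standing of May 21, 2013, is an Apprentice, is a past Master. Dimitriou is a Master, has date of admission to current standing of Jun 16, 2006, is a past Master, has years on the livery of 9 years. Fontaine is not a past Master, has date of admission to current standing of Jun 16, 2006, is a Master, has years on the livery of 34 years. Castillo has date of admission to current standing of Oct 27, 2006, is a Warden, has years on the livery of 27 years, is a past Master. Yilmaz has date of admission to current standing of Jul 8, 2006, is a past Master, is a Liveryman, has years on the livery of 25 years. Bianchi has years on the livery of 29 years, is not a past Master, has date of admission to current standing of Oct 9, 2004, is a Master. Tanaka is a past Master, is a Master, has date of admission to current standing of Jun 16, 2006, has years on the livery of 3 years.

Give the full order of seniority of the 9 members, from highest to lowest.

By standing in the guild: Dimitriou, Fontaine, Tanaka and Bianchi (Master); then Castillo (Warden); then Yilmaz (Liveryman); then Beaumont (Freeman); then Lindqvist and Vance (Apprentice).
Among Dimitriou, Fontaine, Tanaka and Bianchi, by date of admission to current standing (later first): Dimitriou, Fontaine and Tanaka (Jun 16, 2006) before Bianchi (Oct 9, 2004).
Among Dimitriou, Fontaine and Tanaka, alphabetically by surname: Dimitriou before Fontaine before Tanaka.
Lindqvist and Vance both have date of admission to current standing May 21, 2013, so the next rule applies.
Among Lindqvist and Vance, alphabetically by surname: Lindqvist before Vance.
Full order: Dimitriou, Fontaine, Tanaka, Bianchi, Castillo, Yilmaz, Beaumont, Lindqvist, Vance.

Dimitriou, Fontaine, Tanaka, Bianchi, Castillo, Yilmaz, Beaumont, Lindqvist, Vance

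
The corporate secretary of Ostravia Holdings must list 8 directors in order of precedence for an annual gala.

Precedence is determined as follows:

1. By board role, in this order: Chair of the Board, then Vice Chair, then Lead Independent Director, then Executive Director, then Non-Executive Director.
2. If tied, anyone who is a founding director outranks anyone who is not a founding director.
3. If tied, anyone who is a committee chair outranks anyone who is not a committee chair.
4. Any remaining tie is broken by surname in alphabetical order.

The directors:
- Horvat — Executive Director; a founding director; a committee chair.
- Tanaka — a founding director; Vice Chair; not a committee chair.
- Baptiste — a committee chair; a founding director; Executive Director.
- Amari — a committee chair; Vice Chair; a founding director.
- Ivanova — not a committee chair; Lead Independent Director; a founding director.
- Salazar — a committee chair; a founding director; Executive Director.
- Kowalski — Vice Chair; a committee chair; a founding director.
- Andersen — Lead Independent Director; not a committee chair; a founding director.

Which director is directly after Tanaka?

By board role: Amari, Kowalski and Tanaka (Vice Chair); then Andersen and Ivanova (Lead Independent Director); then Baptiste, Horvat and Salazar (Executive Director).
Amari, Kowalski and Tanaka are each a founding director, so the next rule applies.
Among Amari, Kowalski and Tanaka, a committee chair before not a committee chair: Amari and Kowalski (a committee chair) before Tanaka (not a committee chair).
Among Amari and Kowalski, alphabetically by surname: Amari before Kowalski.
Andersen and Ivanova are each a founding director, so the next rule applies.
Andersen and Ivanova are each not a committee chair, so the next rule applies.
Among Andersen and Ivanova, alphabetically by surname: Andersen before Ivanova.
Baptiste, Horvat and Salazar are each a founding director, so the next rule applies.
Baptiste, Horvat and Salazar are each a committee chair, so the next rule applies.
Among Baptiste, Horvat and Salazar, alphabetically by surname: Baptiste before Horvat before Salazar.
Order: Amari, Kowalski, Tanaka, Andersen, Ivanova, Baptiste, Horvat, Salazar.

Andersen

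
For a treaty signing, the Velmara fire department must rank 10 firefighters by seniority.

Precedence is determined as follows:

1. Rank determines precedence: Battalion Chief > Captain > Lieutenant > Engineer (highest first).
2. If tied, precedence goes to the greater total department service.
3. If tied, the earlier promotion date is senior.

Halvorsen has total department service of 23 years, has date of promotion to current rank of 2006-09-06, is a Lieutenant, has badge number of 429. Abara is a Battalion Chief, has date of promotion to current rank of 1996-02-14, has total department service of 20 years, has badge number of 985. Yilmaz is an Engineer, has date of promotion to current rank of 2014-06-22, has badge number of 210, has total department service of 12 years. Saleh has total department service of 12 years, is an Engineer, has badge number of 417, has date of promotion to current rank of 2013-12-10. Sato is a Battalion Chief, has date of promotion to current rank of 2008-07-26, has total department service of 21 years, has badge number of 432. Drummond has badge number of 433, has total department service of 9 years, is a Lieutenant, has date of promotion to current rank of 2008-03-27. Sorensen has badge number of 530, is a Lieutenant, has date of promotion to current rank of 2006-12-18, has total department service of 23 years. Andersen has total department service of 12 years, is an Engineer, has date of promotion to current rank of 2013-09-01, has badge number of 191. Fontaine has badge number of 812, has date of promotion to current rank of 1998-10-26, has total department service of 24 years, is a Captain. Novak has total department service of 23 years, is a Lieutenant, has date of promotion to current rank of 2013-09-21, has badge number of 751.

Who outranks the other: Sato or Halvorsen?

Sato

By rank: Sato and Abara (Battalion Chief); then Fontaine (Captain); then Halvorsen, Sorensen, Novak and Drummond (Lieutenant); then Andersen, Saleh and Yilmaz (Engineer).
Among Sato and Abara, by total department service (higher first): Sato (21 years) before Abara (20 years).
Among Halvorsen, Sorensen, Novak and Drummond, by total department service (higher first): Halvorsen, Sorensen and Novak (23 years) before Drummond (9 years).
Among Halvorsen, Sorensen and Novak, by date of promotion to current rank (earlier first): Halvorsen (2006-09-06) before Sorensen (2006-12-18) before Novak (2013-09-21).
Andersen, Saleh and Yilmaz all have total department service 12 years, so the next rule applies.
Among Andersen, Saleh and Yilmaz, by date of promotion to current rank (earlier first): Andersen (2013-09-01) before Saleh (2013-12-10) before Yilmaz (2014-06-22).
So Sato takes precedence.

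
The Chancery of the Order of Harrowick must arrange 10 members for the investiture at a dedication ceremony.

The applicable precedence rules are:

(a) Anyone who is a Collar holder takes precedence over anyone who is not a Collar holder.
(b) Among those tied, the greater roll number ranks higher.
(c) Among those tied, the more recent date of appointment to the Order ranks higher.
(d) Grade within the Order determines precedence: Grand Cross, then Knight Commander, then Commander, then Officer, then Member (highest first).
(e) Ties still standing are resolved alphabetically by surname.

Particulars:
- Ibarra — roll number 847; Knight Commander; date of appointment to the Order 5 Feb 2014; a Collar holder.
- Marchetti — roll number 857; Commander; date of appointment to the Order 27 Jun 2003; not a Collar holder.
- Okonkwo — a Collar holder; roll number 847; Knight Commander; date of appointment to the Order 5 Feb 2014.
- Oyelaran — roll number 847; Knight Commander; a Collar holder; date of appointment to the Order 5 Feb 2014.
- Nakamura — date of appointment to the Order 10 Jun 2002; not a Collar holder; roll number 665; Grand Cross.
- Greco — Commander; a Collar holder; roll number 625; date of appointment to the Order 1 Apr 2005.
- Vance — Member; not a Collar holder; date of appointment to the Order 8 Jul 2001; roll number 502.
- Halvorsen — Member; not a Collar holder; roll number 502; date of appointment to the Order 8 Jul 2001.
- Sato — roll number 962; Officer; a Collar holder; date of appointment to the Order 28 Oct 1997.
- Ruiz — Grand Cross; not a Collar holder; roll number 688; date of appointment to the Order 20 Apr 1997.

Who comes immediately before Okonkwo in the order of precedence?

By the first rule: Sato, Ibarra, Okonkwo, Oyelaran and Greco (each a Collar holder); then Marchetti, Ruiz, Nakamura, Halvorsen and Vance (each not a Collar holder).
Among Sato, Ibarra, Okonkwo, Oyelaran and Greco, by roll number (higher first): Sato (962) before Ibarra, Okonkwo and Oyelaran (847) before Greco (625).
Ibarra, Okonkwo and Oyelaran all have date of appointment to the Order 5 Feb 2014, so the next rule applies.
Ibarra, Okonkwo and Oyelaran are each Knight Commander, so the next rule applies.
Among Ibarra, Okonkwo and Oyelaran, alphabetically by surname: Ibarra before Okonkwo before Oyelaran.
Among Marchetti, Ruiz, Nakamura, Halvorsen and Vance, by roll number (higher first): Marchetti (857) before Ruiz (688) before Nakamura (665) before Halvorsen and Vance (502).
Halvorsen and Vance both have date of appointment to the Order 8 Jul 2001, so the next rule applies.
Halvorsen and Vance are each Member, so the next rule applies.
Among Halvorsen and Vance, alphabetically by surname: Halvorsen before Vance.
Order: Sato, Ibarra, Okonkwo, Oyelaran, Greco, Marchetti, Ruiz, Nakamura, Halvorsen, Vance.

Ibarra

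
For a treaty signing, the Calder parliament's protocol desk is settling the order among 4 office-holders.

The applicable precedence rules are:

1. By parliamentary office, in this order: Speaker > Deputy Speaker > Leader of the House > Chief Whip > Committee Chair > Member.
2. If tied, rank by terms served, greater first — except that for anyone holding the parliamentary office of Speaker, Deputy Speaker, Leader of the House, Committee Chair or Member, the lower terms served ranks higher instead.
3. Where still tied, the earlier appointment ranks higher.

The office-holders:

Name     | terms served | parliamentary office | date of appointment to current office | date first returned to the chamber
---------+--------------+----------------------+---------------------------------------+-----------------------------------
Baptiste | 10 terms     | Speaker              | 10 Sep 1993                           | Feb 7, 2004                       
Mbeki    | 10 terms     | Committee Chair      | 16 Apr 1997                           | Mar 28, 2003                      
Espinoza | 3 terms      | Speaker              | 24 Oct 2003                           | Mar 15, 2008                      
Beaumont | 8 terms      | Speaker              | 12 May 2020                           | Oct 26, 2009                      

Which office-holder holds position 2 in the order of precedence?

By parliamentary office: Espinoza, Beaumont and Baptiste (Speaker); then Mbeki (Committee Chair).
Among Espinoza, Beaumont and Baptiste, by terms served (lower first) (reversed rule for this group): Espinoza (3 terms) before Beaumont (8 terms) before Baptiste (10 terms).
Order: Espinoza, Beaumont, Baptiste, Mbeki.

Beaumont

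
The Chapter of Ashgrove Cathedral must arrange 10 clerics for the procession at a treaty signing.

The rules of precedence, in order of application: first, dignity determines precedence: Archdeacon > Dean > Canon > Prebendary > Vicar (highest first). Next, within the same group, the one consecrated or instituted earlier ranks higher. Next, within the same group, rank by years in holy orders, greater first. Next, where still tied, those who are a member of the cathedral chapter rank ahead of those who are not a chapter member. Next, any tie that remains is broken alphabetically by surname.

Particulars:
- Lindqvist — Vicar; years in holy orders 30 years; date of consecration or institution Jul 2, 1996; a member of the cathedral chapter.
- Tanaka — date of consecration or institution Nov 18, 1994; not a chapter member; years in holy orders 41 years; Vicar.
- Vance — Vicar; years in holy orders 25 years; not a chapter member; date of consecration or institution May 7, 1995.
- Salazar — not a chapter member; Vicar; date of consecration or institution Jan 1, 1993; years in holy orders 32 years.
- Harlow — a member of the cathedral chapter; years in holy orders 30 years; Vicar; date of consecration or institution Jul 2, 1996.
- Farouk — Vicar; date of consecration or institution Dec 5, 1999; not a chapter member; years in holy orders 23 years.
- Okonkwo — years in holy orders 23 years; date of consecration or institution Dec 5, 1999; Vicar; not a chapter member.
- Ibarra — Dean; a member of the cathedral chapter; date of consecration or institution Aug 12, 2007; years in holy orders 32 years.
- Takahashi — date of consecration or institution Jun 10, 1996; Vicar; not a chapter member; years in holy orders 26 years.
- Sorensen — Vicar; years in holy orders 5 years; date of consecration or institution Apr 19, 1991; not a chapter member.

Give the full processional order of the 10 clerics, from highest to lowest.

By dignity: Ibarra (Dean); then Sorensen, Salazar, Tanaka, Vance, Takahashi, Harlow, Lindqvist, Farouk and Okonkwo (Vicar).
Among Sorensen, Salazar, Tanaka, Vance, Takahashi, Harlow, Lindqvist, Farouk and Okonkwo, by date of consecration or institution (earlier first): Sorensen (Apr 19, 1991) before Salazar (Jan 1, 1993) before Tanaka (Nov 18, 1994) before Vance (May 7, 1995) before Takahashi (Jun 10, 1996) before Harlow and Lindqvist (Jul 2, 1996) before Farouk and Okonkwo (Dec 5, 1999).
Harlow and Lindqvist both have years in holy orders 30 years, so the next rule applies.
Harlow and Lindqvist are each a member of the cathedral chapter, so the next rule applies.
Among Harlow and Lindqvist, alphabetically by surname: Harlow before Lindqvist.
Farouk and Okonkwo both have years in holy orders 23 years, so the next rule applies.
Farouk and Okonkwo are each not a chapter member, so the next rule applies.
Among Farouk and Okonkwo, alphabetically by surname: Farouk before Okonkwo.
Full order: Ibarra, Sorensen, Salazar, Tanaka, Vance, Takahashi, Harlow, Lindqvist, Farouk, Okonkwo.

Ibarra, Sorensen, Salazar, Tanaka, Vance, Takahashi, Harlow, Lindqvist, Farouk, Okonkwo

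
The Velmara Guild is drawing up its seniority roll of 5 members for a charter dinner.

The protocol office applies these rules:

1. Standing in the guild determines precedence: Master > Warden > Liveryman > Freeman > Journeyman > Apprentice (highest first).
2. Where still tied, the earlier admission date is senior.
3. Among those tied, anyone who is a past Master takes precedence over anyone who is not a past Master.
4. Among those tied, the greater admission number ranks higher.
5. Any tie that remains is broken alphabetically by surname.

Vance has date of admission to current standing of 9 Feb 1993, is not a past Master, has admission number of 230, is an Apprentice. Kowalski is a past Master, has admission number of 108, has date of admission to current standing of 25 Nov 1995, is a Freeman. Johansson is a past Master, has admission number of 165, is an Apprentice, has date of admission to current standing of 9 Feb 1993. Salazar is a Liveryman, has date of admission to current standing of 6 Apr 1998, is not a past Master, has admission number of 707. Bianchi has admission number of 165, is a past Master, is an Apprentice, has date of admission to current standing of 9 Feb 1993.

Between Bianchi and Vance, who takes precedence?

Bianchi

By standing in the guild: Salazar (Liveryman); then Kowalski (Freeman); then Bianchi, Johansson and Vance (Apprentice).
Bianchi, Johansson and Vance all have date of admission to current standing 9 Feb 1993, so the next rule applies.
Among Bianchi, Johansson and Vance, a past Master before not a past Master: Bianchi and Johansson (a past Master) before Vance (not a past Master).
Bianchi and Johansson both have admission number 165, so the next rule applies.
Among Bianchi and Johansson, alphabetically by surname: Bianchi before Johansson.
So Bianchi takes precedence.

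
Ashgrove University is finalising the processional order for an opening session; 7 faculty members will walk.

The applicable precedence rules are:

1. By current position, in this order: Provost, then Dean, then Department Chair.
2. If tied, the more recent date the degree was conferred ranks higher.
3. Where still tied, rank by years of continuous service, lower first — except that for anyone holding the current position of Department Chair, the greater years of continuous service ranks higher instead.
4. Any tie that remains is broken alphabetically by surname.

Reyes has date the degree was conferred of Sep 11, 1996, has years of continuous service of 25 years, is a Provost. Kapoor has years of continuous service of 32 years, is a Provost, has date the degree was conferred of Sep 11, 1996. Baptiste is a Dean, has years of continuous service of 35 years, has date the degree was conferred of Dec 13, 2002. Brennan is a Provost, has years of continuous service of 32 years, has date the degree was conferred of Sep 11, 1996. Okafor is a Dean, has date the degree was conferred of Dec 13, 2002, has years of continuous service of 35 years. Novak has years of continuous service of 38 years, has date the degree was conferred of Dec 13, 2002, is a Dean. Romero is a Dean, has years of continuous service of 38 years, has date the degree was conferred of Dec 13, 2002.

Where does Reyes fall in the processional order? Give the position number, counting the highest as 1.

1

By current position: Reyes, Brennan and Kapoor (Provost); then Baptiste, Okafor, Novak and Romero (Dean).
Reyes, Brennan and Kapoor all have date the degree was conferred Sep 11, 1996, so the next rule applies.
Among Reyes, Brennan and Kapoor, by years of continuous service (lower first): Reyes (25 years) before Brennan and Kapoor (32 years).
Among Brennan and Kapoor, alphabetically by surname: Brennan before Kapoor.
Baptiste, Okafor, Novak and Romero all have date the degree was conferred Dec 13, 2002, so the next rule applies.
Among Baptiste, Okafor, Novak and Romero, by years of continuous service (lower first): Baptiste and Okafor (35 years) before Novak and Romero (38 years).
Among Baptiste and Okafor, alphabetically by surname: Baptiste before Okafor.
Among Novak and Romero, alphabetically by surname: Novak before Romero.
Order: Reyes, Brennan, Kapoor, Baptiste, Okafor, Novak, Romero. So position 1.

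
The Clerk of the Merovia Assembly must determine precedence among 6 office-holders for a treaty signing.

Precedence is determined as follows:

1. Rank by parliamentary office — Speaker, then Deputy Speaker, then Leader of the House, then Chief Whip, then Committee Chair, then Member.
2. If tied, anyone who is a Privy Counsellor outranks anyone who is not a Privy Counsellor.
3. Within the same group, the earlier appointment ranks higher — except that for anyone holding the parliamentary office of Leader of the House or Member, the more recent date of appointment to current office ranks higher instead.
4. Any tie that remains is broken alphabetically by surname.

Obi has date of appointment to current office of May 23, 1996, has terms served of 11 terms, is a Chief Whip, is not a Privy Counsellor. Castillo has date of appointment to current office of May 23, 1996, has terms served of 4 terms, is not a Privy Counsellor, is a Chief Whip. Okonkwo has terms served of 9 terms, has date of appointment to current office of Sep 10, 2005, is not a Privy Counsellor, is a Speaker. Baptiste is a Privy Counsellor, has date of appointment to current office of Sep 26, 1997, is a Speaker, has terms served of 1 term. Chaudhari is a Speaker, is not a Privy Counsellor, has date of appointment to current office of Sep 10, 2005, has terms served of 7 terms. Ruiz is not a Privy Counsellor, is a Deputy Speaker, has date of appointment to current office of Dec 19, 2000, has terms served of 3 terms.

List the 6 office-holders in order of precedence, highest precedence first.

By parliamentary office: Baptiste, Chaudhari and Okonkwo (Speaker); then Ruiz (Deputy Speaker); then Castillo and Obi (Chief Whip).
Among Baptiste, Chaudhari and Okonkwo, a Privy Counsellor before not a Privy Counsellor: Baptiste (a Privy Counsellor) before Chaudhari and Okonkwo (not a Privy Counsellor).
Chaudhari and Okonkwo both have date of appointment to current office Sep 10, 2005, so the next rule applies.
Among Chaudhari and Okonkwo, alphabetically by surname: Chaudhari before Okonkwo.
Castillo and Obi are each not a Privy Counsellor, so the next rule applies.
Castillo and Obi both have date of appointment to current office May 23, 1996, so the next rule applies.
Among Castillo and Obi, alphabetically by surname: Castillo before Obi.
Full order: Baptiste, Chaudhari, Okonkwo, Ruiz, Castillo, Obi.

Baptiste, Chaudhari, Okonkwo, Ruiz, Castillo, Obi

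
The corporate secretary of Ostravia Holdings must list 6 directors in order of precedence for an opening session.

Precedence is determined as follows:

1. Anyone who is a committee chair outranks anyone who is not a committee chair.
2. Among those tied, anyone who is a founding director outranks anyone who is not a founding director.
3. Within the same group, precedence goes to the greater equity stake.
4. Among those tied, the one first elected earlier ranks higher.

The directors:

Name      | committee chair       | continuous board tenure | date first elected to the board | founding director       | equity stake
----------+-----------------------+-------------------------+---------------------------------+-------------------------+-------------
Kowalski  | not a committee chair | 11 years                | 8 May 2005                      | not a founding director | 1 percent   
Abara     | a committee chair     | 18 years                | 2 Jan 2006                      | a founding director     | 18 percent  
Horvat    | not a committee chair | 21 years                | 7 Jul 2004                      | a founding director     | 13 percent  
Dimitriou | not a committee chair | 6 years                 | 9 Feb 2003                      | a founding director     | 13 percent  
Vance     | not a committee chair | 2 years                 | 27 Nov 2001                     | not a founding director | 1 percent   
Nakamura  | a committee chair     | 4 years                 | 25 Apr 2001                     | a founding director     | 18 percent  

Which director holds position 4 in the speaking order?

Horvat

By the first rule: Nakamura and Abara (both a committee chair); then Dimitriou, Horvat, Vance and Kowalski (each not a committee chair).
Nakamura and Abara are each a founding director, so the next rule applies.
Nakamura and Abara both have equity stake 18 percent, so the next rule applies.
Among Nakamura and Abara, by date first elected to the board (earlier first): Nakamura (25 Apr 2001) before Abara (2 Jan 2006).
Among Dimitriou, Horvat, Vance and Kowalski, a founding director before not a founding director: Dimitriou and Horvat (a founding director) before Vance and Kowalski (not a founding director).
Dimitriou and Horvat both have equity stake 13 percent, so the next rule applies.
Among Dimitriou and Horvat, by date first elected to the board (earlier first): Dimitriou (9 Feb 2003) before Horvat (7 Jul 2004).
Vance and Kowalski both have equity stake 1 percent, so the next rule applies.
Among Vance and Kowalski, by date first elected to the board (earlier first): Vance (27 Nov 2001) before Kowalski (8 May 2005).
Order: Nakamura, Abara, Dimitriou, Horvat, Vance, Kowalski.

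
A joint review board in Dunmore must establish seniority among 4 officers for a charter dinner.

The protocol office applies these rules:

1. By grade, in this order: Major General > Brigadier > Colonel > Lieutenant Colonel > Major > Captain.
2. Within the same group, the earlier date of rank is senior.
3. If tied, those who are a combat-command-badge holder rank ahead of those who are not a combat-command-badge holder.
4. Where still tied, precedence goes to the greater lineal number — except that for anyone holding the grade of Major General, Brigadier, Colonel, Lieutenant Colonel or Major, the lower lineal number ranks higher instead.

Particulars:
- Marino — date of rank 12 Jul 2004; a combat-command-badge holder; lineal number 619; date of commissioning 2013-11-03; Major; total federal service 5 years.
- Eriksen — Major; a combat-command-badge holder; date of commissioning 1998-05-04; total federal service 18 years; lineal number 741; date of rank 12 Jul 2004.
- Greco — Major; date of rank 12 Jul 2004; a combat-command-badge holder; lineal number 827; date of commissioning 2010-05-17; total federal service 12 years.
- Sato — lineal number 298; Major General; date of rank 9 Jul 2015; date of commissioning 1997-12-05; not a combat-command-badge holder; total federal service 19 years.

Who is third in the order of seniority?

Eriksen

By grade: Sato (Major General); then Marino, Eriksen and Greco (Major).
Marino, Eriksen and Greco all have date of rank 12 Jul 2004, so the next rule applies.
Marino, Eriksen and Greco are each a combat-command-badge holder, so the next rule applies.
Among Marino, Eriksen and Greco, by lineal number (lower first) (reversed rule for this group): Marino (619) before Eriksen (741) before Greco (827).
Order: Sato, Marino, Eriksen, Greco.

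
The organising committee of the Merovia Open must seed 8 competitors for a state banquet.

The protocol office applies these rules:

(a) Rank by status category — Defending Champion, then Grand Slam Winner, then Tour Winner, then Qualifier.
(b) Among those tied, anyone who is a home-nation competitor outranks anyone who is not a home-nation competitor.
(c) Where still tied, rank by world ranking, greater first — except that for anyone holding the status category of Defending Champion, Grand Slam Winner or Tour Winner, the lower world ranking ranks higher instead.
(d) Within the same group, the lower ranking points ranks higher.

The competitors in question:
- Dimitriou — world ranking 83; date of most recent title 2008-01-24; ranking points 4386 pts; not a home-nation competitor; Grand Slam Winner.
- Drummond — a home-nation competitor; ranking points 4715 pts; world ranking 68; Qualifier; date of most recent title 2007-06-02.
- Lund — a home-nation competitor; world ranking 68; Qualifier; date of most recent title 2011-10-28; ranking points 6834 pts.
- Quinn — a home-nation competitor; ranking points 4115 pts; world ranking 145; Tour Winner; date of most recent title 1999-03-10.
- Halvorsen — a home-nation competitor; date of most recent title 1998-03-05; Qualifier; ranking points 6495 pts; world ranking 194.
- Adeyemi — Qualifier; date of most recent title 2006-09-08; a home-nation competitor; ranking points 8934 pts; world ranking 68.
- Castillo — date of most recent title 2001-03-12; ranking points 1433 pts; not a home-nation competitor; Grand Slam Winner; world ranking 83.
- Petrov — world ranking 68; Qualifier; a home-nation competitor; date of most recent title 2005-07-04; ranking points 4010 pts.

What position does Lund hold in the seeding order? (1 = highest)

By status category: Castillo and Dimitriou (Grand Slam Winner); then Quinn (Tour Winner); then Halvorsen, Petrov, Drummond, Lund and Adeyemi (Qualifier).
Castillo and Dimitriou are each not a home-nation competitor, so the next rule applies.
Castillo and Dimitriou both have world ranking 83, so the next rule applies.
Among Castillo and Dimitriou, by ranking points (lower first): Castillo (1433 pts) before Dimitriou (4386 pts).
Halvorsen, Petrov, Drummond, Lund and Adeyemi are each a home-nation competitor, so the next rule applies.
Among Halvorsen, Petrov, Drummond, Lund and Adeyemi, by world ranking (higher first): Halvorsen (194) before Petrov, Drummond, Lund and Adeyemi (68).
Among Petrov, Drummond, Lund and Adeyemi, by ranking points (lower first): Petrov (4010 pts) before Drummond (4715 pts) before Lund (6834 pts) before Adeyemi (8934 pts).
Order: Castillo, Dimitriou, Quinn, Halvorsen, Petrov, Drummond, Lund, Adeyemi. So position 7.

7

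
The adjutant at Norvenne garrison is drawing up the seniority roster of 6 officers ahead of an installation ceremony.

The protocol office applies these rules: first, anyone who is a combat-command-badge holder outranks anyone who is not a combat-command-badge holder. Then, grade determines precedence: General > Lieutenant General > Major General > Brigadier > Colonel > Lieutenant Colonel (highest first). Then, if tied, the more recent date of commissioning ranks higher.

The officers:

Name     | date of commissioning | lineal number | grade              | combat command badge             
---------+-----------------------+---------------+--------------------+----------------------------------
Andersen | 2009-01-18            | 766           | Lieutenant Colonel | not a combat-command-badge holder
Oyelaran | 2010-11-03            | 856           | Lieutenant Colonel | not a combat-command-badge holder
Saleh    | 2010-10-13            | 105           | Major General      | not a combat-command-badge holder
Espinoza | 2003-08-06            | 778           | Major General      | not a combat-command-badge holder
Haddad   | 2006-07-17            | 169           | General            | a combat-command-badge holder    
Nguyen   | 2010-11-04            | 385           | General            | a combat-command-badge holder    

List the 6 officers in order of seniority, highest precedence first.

By the first rule: Nguyen and Haddad (both a combat-command-badge holder); then Saleh, Espinoza, Oyelaran and Andersen (each not a combat-command-badge holder).
Nguyen and Haddad are each General, so the next rule applies.
Among Nguyen and Haddad, by date of commissioning (later first): Nguyen (2010-11-04) before Haddad (2006-07-17).
Among Saleh, Espinoza, Oyelaran and Andersen, by grade: Saleh and Espinoza (Major General) before Oyelaran and Andersen (Lieutenant Colonel).
Among Saleh and Espinoza, by date of commissioning (later first): Saleh (2010-10-13) before Espinoza (2003-08-06).
Among Oyelaran and Andersen, by date of commissioning (later first): Oyelaran (2010-11-03) before Andersen (2009-01-18).
Full order: Nguyen, Haddad, Saleh, Espinoza, Oyelaran, Andersen.

Nguyen, Haddad, Saleh, Espinoza, Oyelaran, Andersen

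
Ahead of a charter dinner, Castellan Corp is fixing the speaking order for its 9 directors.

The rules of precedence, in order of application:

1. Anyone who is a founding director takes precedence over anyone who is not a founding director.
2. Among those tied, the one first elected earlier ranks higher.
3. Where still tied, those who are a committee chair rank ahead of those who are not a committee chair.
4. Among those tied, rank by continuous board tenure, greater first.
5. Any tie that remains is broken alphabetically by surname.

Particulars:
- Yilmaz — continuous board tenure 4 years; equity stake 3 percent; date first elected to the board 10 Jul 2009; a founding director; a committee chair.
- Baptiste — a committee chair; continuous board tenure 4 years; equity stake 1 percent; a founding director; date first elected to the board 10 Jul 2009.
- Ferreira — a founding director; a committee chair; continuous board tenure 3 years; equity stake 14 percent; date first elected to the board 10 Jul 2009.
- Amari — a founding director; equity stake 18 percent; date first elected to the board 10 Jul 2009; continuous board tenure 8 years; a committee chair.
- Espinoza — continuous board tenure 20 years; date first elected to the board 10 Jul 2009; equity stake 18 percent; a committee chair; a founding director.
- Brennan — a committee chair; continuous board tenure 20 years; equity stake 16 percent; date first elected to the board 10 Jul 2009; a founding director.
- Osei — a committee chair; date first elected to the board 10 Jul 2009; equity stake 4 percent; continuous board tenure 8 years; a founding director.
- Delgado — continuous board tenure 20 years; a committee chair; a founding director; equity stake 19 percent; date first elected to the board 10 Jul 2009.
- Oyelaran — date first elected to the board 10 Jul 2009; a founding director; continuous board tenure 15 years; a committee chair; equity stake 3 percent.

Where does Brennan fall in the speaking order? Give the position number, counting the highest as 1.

1

By the first rule: Brennan, Delgado, Espinoza, Oyelaran, Amari, Osei, Baptiste, Yilmaz and Ferreira (each a founding director).
Brennan, Delgado, Espinoza, Oyelaran, Amari, Osei, Baptiste, Yilmaz and Ferreira all have date first elected to the board 10 Jul 2009, so the next rule applies.
Brennan, Delgado, Espinoza, Oyelaran, Amari, Osei, Baptiste, Yilmaz and Ferreira are each a committee chair, so the next rule applies.
Among Brennan, Delgado, Espinoza, Oyelaran, Amari, Osei, Baptiste, Yilmaz and Ferreira, by continuous board tenure (higher first): Brennan, Delgado and Espinoza (20 years) before Oyelaran (15 years) before Amari and Osei (8 years) before Baptiste and Yilmaz (4 years) before Ferreira (3 years).
Among Brennan, Delgado and Espinoza, alphabetically by surname: Brennan before Delgado before Espinoza.
Among Amari and Osei, alphabetically by surname: Amari before Osei.
Among Baptiste and Yilmaz, alphabetically by surname: Baptiste before Yilmaz.
Order: Brennan, Delgado, Espinoza, Oyelaran, Amari, Osei, Baptiste, Yilmaz, Ferreira. So position 1.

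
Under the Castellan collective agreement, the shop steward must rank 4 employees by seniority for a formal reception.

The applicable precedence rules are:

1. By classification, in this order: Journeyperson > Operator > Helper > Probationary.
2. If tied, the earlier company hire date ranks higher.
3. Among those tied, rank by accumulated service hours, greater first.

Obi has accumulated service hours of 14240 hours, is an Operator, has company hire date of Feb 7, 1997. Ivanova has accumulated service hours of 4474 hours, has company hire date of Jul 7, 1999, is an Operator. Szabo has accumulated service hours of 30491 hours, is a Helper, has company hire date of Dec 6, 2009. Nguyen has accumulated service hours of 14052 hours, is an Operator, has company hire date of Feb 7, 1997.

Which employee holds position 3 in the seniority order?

Ivanova

By classification: Obi, Nguyen and Ivanova (Operator); then Szabo (Helper).
Among Obi, Nguyen and Ivanova, by company hire date (earlier first): Obi and Nguyen (Feb 7, 1997) before Ivanova (Jul 7, 1999).
Among Obi and Nguyen, by accumulated service hours (higher first): Obi (14240 hours) before Nguyen (14052 hours).
Order: Obi, Nguyen, Ivanova, Szabo.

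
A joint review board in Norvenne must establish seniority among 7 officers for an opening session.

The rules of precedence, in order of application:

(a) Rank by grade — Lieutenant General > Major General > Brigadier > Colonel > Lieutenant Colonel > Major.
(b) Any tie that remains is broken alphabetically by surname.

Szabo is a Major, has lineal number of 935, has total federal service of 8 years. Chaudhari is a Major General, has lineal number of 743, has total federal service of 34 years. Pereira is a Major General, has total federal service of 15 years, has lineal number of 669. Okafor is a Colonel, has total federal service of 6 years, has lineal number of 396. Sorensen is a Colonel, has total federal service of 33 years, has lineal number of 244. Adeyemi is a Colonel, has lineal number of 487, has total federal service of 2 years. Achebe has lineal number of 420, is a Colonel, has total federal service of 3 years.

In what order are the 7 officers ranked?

By grade: Chaudhari and Pereira (Major General); then Achebe, Adeyemi, Okafor and Sorensen (Colonel); then Szabo (Major).
Among Chaudhari and Pereira, alphabetically by surname: Chaudhari before Pereira.
Among Achebe, Adeyemi, Okafor and Sorensen, alphabetically by surname: Achebe before Adeyemi before Okafor before Sorensen.
Full order: Chaudhari, Pereira, Achebe, Adeyemi, Okafor, Sorensen, Szabo.

Chaudhari, Pereira, Achebe, Adeyemi, Okafor, Sorensen, Szabo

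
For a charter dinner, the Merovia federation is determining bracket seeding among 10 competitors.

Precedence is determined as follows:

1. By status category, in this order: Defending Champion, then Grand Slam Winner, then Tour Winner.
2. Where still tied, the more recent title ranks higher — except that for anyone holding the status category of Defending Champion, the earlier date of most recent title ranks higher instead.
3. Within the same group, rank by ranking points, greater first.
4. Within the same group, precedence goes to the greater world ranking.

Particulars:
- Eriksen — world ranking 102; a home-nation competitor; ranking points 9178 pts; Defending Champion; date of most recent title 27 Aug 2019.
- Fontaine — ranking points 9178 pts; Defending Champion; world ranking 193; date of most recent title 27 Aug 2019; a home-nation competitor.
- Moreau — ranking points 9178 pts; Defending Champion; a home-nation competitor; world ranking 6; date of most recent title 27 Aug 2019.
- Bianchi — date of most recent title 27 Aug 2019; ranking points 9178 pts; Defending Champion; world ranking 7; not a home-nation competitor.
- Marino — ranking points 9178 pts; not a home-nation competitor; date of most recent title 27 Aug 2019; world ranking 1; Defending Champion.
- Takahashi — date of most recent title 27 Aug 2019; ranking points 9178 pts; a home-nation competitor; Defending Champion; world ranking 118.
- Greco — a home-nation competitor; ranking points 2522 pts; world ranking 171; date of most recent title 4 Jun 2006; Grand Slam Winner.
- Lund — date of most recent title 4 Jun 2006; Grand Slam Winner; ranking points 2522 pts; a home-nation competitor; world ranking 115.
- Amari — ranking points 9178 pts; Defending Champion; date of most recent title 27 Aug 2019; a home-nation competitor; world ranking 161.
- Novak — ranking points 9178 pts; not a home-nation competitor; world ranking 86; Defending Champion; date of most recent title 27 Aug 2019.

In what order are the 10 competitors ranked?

Fontaine, Amari, Takahashi, Eriksen, Novak, Bianchi, Moreau, Marino, Greco, Lund

By status category: Fontaine, Amari, Takahashi, Eriksen, Novak, Bianchi, Moreau and Marino (Defending Champion); then Greco and Lund (Grand Slam Winner).
Fontaine, Amari, Takahashi, Eriksen, Novak, Bianchi, Moreau and Marino all have date of most recent title 27 Aug 2019, so the next rule applies.
Fontaine, Amari, Takahashi, Eriksen, Novak, Bianchi, Moreau and Marino all have ranking points 9178 pts, so the next rule applies.
Among Fontaine, Amari, Takahashi, Eriksen, Novak, Bianchi, Moreau and Marino, by world ranking (higher first): Fontaine (193) before Amari (161) before Takahashi (118) before Eriksen (102) before Novak (86) before Bianchi (7) before Moreau (6) before Marino (1).
Greco and Lund both have date of most recent title 4 Jun 2006, so the next rule applies.
Greco and Lund both have ranking points 2522 pts, so the next rule applies.
Among Greco and Lund, by world ranking (higher first): Greco (171) before Lund (115).
Full order: Fontaine, Amari, Takahashi, Eriksen, Novak, Bianchi, Moreau, Marino, Greco, Lund.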